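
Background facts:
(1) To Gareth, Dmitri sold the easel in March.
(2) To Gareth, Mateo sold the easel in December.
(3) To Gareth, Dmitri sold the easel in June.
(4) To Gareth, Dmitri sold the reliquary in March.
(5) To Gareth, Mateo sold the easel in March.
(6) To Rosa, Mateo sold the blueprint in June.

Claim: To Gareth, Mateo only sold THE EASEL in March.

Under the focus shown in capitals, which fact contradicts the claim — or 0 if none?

0

The capitals mark "the easel" as focus. So "only" rules out other things, with the rest (same agent, recipient, setting (Mateo / Gareth / in March)) as background.
Every other fact changes something in the background, not just the thing. Nothing refutes the claim.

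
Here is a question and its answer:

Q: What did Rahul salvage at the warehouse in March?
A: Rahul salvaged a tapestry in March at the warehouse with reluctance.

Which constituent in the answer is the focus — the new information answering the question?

a tapestry

The wh-word "what" asks about the direct object.
In the answer, "Rahul", "at the warehouse" and "in March" are given — repeated from the question.
"with reluctance" is also new, but it specifies the manner, which is not what the question asks about — so it is not the focus.
The constituent filling the direct object gap is "a tapestry"; that is the focus.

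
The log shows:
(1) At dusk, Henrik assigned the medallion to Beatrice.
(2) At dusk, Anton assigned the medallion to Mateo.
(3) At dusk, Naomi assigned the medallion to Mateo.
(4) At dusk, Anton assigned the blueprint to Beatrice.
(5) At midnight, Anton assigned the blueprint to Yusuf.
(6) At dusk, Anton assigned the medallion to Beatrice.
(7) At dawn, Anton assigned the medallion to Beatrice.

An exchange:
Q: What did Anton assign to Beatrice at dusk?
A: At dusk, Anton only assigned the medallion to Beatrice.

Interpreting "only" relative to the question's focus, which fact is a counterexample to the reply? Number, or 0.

The question "What did ...?" targets the thing, so in the reply the focus falls on "the medallion".
"Only" then excludes alternative things while the background — same agent, recipient, setting (Anton / Beatrice / at dusk) — is held fixed.
Fact (4) keeps same agent, recipient, setting (Anton / Beatrice / at dusk) but has thing = the blueprint; that refutes the reply.
(Fact (2) would refute a reading with focus on the recipient — but that is not what the question asks.)

4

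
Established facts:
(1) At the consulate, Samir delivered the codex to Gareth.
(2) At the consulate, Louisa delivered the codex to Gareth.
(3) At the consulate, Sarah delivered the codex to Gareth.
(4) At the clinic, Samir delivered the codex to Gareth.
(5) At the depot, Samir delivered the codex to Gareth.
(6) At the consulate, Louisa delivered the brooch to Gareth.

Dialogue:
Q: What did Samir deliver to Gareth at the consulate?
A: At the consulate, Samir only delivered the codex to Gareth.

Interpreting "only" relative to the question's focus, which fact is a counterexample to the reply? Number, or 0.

0

The question "What did ...?" targets the thing, so in the reply the focus falls on "the codex".
So "only" ranges over things; the rest (same agent, recipient, setting (Samir / Gareth / at the consulate)) is presupposed.
No fact keeps same agent, recipient, setting (Samir / Gareth / at the consulate) while changing the thing; every other fact differs on something backgrounded. The reply stands.
(Fact (4) would refute a reading with focus on the setting — but that is not what the question asks.)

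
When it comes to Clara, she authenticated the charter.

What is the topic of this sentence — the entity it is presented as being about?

Clara

The construction explicitly marks "Clara" as what the sentence is about — the topic.
The remainder of the clause is the comment (what is said about the topic).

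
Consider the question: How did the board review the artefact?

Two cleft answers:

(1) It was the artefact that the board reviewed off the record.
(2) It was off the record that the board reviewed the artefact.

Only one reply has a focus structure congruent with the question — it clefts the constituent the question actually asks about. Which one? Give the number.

2

The question word "how" targets the manner.
Option (1) clefts "the artefact" — the direct object, not what was asked.
Option (2) clefts "off the record" — that matches what the question asks about.
So the congruent reply is (2).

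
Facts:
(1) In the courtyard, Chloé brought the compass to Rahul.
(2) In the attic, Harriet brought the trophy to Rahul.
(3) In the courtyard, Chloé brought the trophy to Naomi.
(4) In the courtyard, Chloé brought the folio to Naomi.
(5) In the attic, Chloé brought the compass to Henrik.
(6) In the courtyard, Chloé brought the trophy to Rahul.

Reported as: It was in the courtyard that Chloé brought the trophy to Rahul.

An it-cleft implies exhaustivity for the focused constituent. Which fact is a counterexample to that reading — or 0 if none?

Focus of the cleft: "in the courtyard" (the setting). Presupposed background: agent = Chloé, thing = the trophy, recipient = Rahul.
The exhaustive reading says no other setting fits that background.
Every other fact differs from the presupposition on some backgrounded slot, so none challenges the exhaustivity.

0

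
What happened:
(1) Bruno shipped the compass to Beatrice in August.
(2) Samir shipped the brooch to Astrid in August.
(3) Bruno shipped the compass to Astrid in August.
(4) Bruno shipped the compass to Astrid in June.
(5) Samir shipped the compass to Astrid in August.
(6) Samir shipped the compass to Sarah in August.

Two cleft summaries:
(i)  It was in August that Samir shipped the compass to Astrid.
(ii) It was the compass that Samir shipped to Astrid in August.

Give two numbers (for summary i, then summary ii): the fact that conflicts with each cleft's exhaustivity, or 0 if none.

(i): focus "in August". No fact shares agent = Samir, thing = the compass, recipient = Astrid with a different setting. 0.
(ii): focus "the compass". Looking for agent = Samir, recipient = Astrid, setting = in August with some other thing — fact (2) has the brooch there. Refuted.

0, 2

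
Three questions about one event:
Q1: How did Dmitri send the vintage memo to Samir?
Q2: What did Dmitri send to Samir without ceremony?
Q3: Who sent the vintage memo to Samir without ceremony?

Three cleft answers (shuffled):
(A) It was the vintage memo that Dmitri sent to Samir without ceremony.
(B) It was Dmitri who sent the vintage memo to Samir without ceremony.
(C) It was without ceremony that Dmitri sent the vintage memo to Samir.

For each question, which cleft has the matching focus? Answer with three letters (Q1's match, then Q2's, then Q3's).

Q1 asks about the manner; cleft (C) focuses "without ceremony", which is the manner — so Q1 → C.
Q2 asks about the direct object; cleft (A) focuses "the vintage memo", which is the direct object — so Q2 → A.
Q3 asks about the subject (agent); cleft (B) focuses "Dmitri", which is the subject (agent) — so Q3 → B.
Mapping: Q1→C, Q2→A, Q3→B.

CAB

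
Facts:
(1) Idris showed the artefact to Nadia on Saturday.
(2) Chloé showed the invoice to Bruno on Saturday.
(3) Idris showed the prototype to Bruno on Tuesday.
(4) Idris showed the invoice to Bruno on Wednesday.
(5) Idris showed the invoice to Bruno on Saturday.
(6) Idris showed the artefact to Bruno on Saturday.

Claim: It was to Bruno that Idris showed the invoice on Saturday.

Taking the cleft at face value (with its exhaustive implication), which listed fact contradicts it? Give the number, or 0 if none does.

0

Focus of the cleft: "Bruno" (the recipient). Presupposed background: Idris as agent and the invoice as thing and on Saturday as setting.
Exhaustivity: Bruno is the only recipient satisfying that background.
Every other fact differs from the presupposition on some backgrounded slot, so none challenges the exhaustivity.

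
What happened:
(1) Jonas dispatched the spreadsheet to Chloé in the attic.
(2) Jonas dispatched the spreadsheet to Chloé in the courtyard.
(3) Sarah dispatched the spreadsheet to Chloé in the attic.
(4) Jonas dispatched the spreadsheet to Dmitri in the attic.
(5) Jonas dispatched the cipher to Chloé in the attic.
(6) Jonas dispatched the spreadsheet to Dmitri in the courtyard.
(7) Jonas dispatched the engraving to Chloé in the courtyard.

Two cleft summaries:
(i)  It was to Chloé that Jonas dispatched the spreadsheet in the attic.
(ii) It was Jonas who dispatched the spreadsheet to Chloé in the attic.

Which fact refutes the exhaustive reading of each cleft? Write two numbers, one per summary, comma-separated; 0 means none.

Summary (i) focuses "Chloé" (the recipient); background agent = Jonas, thing = the spreadsheet, setting = in the attic. Fact (4) matches that background with recipient = Dmitri — refutes (i).
Summary (ii) focuses "Jonas" (the agent); background thing = the spreadsheet, recipient = Chloé, setting = in the attic. Fact (3) matches that background with agent = Sarah — refutes (ii).

4, 3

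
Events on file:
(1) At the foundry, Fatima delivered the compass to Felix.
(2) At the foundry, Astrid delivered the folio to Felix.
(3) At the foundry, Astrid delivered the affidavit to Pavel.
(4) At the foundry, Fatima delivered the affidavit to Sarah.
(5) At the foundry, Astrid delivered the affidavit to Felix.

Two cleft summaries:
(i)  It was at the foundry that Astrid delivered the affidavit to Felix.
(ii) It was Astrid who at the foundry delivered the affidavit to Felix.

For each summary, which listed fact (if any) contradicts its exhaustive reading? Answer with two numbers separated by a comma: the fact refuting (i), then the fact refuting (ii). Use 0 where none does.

Summary (i) focuses "at the foundry" (the setting); background Astrid as agent and the affidavit as thing and Felix as recipient. No fact matches that background with a different setting, so 0.
Summary (ii) focuses "Astrid" (the agent); background the affidavit as thing and Felix as recipient and at the foundry as setting. No fact matches that background with a different agent, so 0.

0, 0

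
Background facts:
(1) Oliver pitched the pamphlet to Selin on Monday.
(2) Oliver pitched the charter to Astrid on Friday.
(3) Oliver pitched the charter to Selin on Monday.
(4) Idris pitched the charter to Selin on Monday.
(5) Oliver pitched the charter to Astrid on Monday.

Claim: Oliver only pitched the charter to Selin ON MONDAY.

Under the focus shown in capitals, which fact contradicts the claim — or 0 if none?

0

The capitals mark "on Monday" as focus. So "only" rules out other settings, with the rest (Oliver as agent and the charter as thing and Selin as recipient) as background.
No fact matches Oliver as agent and the charter as thing and Selin as recipient with a different setting — every other fact differs on at least one backgrounded slot. So no fact refutes it.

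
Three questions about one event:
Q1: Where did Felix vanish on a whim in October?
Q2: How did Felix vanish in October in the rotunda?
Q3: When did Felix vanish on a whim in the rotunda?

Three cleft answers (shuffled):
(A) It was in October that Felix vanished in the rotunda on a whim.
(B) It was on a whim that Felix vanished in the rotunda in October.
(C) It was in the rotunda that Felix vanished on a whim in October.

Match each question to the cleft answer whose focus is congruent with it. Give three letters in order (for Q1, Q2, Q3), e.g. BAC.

Q1 asks about the location; cleft (C) focuses "in the rotunda", which is the location — so Q1 → C.
Q2 asks about the manner; cleft (B) focuses "on a whim", which is the manner — so Q2 → B.
Q3 asks about the time; cleft (A) focuses "in October", which is the time — so Q3 → A.
Mapping: Q1→C, Q2→B, Q3→A.

CBA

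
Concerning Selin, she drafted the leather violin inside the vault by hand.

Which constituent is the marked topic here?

The construction explicitly marks "Selin" as what the sentence is about — the topic.
The remainder of the clause is the comment (what is said about the topic).

Selin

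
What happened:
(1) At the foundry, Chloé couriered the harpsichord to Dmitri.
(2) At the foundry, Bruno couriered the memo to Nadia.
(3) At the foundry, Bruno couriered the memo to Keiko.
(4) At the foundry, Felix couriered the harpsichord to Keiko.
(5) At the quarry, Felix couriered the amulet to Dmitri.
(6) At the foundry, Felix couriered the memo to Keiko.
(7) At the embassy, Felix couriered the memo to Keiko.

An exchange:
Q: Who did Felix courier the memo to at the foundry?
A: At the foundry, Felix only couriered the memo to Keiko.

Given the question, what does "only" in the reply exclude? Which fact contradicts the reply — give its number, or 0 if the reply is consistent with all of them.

0

Answering "Who did ... to ...?" puts focus on the recipient — here, "Keiko".
"Only" then excludes alternative recipients while the background — agent = Felix, thing = the memo, setting = at the foundry — is held fixed.
No listed fact shares that background with another recipient. Nothing contradicts the reply.
(Fact (7) would refute a reading with focus on the setting — but that is not what the question asks.)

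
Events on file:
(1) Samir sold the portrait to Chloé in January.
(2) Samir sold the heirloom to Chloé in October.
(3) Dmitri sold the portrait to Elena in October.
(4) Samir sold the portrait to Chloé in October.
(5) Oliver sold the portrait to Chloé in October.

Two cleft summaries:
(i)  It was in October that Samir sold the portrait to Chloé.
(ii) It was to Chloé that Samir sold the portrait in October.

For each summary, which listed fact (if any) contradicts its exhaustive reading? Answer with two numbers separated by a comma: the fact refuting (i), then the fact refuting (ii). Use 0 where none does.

1, 0

Summary (i) focuses "in October" (the setting); background Samir as agent and the portrait as thing and Chloé as recipient. Fact (1) matches that background with setting = in January — refutes (i).
Summary (ii) focuses "Chloé" (the recipient); background Samir as agent and the portrait as thing and in October as setting. No fact matches that background with a different recipient, so 0.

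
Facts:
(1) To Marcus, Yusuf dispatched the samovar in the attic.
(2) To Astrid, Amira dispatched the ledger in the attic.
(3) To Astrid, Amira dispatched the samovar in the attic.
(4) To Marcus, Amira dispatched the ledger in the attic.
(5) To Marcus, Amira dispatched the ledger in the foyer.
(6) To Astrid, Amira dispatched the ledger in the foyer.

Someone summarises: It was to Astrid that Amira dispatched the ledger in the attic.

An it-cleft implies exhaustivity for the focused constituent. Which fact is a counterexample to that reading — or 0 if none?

4

Focus of the cleft: "Astrid" (the recipient). Presupposed background: Amira as agent and the ledger as thing and in the attic as setting.
Exhaustivity: Astrid is the only recipient satisfying that background.
But fact (4) also has Amira as agent and the ledger as thing and in the attic as setting, with recipient = Marcus — so the exhaustive reading fails.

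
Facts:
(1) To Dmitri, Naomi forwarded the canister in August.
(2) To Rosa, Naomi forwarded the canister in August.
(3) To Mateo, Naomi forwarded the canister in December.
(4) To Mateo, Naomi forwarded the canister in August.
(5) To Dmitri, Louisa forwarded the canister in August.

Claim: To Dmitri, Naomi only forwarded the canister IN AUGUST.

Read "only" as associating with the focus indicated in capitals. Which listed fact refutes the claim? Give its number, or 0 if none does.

The capitals mark "in August" as focus. So "only" rules out other settings, with the rest (agent = Naomi, thing = the canister, recipient = Dmitri) as background.
Every other fact changes something in the background, not just the setting. Nothing refutes the claim.

0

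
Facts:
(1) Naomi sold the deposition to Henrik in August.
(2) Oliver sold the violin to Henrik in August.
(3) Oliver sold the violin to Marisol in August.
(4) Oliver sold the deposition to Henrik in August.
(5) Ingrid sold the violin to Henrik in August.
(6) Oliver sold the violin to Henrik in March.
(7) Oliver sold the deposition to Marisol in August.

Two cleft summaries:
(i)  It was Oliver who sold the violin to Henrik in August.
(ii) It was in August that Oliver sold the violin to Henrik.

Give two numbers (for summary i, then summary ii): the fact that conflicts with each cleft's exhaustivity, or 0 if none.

Summary (i) focuses "Oliver" (the agent); background the violin as thing and Henrik as recipient and in August as setting. Fact (5) matches that background with agent = Ingrid — refutes (i).
Summary (ii) focuses "in August" (the setting); background Oliver as agent and the violin as thing and Henrik as recipient. Fact (6) matches that background with setting = in March — refutes (ii).

5, 6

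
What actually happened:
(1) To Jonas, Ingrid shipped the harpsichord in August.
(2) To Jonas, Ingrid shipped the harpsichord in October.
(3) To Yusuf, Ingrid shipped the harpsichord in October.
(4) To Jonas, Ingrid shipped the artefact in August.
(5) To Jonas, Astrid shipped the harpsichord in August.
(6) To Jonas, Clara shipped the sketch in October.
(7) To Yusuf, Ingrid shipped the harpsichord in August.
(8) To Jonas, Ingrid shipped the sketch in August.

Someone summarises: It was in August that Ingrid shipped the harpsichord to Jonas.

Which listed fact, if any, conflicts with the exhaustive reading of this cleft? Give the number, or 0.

2

Focus of the cleft: "in August" (the setting). Presupposed background: same agent, thing, recipient (Ingrid / the harpsichord / Jonas).
The exhaustive reading says no other setting fits that background.
But fact (2) also has same agent, thing, recipient (Ingrid / the harpsichord / Jonas), with setting = in October — so the exhaustive reading fails.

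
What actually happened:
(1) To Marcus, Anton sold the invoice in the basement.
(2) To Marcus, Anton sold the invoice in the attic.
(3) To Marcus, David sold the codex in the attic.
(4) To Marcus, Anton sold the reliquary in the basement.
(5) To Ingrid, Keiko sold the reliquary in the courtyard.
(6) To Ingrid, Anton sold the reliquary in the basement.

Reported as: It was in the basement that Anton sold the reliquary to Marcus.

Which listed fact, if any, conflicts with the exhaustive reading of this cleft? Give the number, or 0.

0

The cleft puts "in the basement" in focus and presupposes the open proposition with Anton as agent and the reliquary as thing and Marcus as recipient.
The exhaustive reading says no other setting fits that background.
Every other fact differs from the presupposition on some backgrounded slot, so none challenges the exhaustivity.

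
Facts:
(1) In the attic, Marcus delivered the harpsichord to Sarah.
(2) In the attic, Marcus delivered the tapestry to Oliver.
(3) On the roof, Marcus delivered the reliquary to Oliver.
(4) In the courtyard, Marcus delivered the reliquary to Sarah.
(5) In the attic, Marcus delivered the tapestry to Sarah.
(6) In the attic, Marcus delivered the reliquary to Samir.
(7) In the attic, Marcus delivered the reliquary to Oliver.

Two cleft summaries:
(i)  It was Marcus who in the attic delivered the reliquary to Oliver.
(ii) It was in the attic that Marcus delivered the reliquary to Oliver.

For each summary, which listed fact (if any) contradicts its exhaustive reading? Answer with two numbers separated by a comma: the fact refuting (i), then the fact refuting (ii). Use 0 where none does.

0, 3

(i): focus "Marcus". No fact shares the reliquary as thing and Oliver as recipient and in the attic as setting with a different agent. 0.
(ii): focus "in the attic". Looking for Marcus as agent and the reliquary as thing and Oliver as recipient with some other setting — fact (3) has on the roof there. Refuted.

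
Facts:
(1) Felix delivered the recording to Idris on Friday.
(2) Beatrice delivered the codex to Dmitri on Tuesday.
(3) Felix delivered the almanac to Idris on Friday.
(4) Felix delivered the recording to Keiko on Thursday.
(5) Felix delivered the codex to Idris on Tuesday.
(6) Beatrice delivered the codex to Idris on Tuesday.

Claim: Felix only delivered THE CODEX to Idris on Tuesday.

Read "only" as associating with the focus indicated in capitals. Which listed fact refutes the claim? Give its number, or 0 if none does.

0

Focus (in capitals) is "the codex" — the thing. "Only" excludes alternative things while holding fixed same agent, recipient, setting (Felix / Idris / on Tuesday).
No fact matches same agent, recipient, setting (Felix / Idris / on Tuesday) with a different thing — every other fact differs on at least one backgrounded slot. So no fact refutes it.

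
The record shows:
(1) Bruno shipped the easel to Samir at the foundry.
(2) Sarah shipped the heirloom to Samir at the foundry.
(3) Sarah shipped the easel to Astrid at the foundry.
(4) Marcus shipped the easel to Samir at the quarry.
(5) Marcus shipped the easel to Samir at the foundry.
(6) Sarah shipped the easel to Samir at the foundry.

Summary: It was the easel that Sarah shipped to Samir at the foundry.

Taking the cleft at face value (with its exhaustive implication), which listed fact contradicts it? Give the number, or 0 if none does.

Focus of the cleft: "the easel" (the thing). Presupposed background: Sarah as agent and Samir as recipient and at the foundry as setting.
Exhaustivity: the easel is the only thing satisfying that background.
Fact (2) shares the background but with thing = the heirloom; exhaustivity is violated.

2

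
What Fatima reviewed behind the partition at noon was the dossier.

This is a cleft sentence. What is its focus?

In a pseudo-cleft "What ... was X", the post-copular constituent X is the focus.
Here the focus is "the dossier". The backgrounded (presupposed) material includes "Fatima", "behind the partition" and "at noon".

the dossier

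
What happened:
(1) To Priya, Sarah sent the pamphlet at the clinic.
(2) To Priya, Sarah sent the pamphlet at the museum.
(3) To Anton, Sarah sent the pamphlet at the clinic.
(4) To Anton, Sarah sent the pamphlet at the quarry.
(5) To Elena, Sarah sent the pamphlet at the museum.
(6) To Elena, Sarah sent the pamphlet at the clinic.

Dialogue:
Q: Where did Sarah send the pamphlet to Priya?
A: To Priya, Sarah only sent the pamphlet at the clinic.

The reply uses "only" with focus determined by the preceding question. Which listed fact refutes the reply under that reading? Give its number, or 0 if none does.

Answering "Where did ...?" puts focus on the setting — here, "at the clinic".
So "only" ranges over settings; the rest (Sarah as agent and the pamphlet as thing and Priya as recipient) is presupposed.
Fact (2) shares the background with a different setting (at the museum) — counterexample.
(Fact (3) would refute a reading with focus on the recipient — but that is not what the question asks.)

2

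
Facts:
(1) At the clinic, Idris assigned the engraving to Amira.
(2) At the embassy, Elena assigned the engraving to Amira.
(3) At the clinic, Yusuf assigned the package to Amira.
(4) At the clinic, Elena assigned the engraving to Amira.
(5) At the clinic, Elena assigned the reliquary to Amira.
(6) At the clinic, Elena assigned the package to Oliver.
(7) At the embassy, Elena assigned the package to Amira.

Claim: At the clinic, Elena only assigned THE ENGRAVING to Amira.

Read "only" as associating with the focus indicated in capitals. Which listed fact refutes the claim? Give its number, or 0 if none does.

5

The capitals mark "the engraving" as focus. So "only" rules out other things, with the rest (agent = Elena, recipient = Amira, setting = at the clinic) as background.
Fact (5) shares the background but differs in thing (the reliquary) — a counterexample.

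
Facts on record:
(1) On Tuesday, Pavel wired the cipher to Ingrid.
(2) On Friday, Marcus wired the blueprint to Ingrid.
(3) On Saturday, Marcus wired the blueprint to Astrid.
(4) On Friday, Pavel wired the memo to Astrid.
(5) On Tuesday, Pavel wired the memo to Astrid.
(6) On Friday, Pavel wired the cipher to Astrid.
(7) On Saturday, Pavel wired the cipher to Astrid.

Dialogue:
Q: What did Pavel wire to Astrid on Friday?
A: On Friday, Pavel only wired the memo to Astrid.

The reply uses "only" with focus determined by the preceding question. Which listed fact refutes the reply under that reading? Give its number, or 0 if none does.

6

Answering "What did ...?" puts focus on the thing — here, "the memo".
So "only" ranges over things; the rest (agent = Pavel, recipient = Astrid, setting = on Friday) is presupposed.
Fact (6) keeps agent = Pavel, recipient = Astrid, setting = on Friday but has thing = the cipher; that refutes the reply.
(Fact (5) would refute a reading with focus on the setting — but that is not what the question asks.)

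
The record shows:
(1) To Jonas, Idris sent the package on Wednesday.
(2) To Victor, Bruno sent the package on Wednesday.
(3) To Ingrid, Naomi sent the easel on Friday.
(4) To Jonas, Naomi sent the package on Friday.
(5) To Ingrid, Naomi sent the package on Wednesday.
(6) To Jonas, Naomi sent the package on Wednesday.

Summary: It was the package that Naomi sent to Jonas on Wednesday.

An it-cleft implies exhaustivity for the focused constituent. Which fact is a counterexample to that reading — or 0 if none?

0

The cleft puts "the package" in focus and presupposes the open proposition with Naomi as agent and Jonas as recipient and on Wednesday as setting.
The exhaustive reading says no other thing fits that background.
No listed fact matches the background with a different thing. Exhaustivity holds.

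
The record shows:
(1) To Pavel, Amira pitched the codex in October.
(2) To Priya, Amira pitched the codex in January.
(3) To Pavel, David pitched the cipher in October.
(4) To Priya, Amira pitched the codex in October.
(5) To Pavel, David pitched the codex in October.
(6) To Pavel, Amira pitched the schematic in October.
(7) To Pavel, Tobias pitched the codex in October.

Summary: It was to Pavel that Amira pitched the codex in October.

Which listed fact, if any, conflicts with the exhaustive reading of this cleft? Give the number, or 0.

Focus of the cleft: "Pavel" (the recipient). Presupposed background: Amira as agent and the codex as thing and in October as setting.
The exhaustive reading says no other recipient fits that background.
But fact (4) also has Amira as agent and the codex as thing and in October as setting, with recipient = Priya — so the exhaustive reading fails.

4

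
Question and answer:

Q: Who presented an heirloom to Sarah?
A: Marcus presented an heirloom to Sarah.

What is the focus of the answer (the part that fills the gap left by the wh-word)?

The wh-word "who" asks about the subject (agent).
In the answer, "an heirloom" and "to Sarah" are given — repeated from the question.
The constituent filling the subject (agent) gap is "Marcus"; that is the focus and would carry nuclear stress.

Marcus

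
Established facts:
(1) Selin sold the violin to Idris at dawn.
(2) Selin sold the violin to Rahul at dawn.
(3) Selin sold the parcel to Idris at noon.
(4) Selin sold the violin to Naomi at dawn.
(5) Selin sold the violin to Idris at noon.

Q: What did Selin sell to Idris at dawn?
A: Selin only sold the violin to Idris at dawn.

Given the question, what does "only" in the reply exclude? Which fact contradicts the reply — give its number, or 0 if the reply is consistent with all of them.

Answering "What did ...?" puts focus on the thing — here, "the violin".
"Only" then excludes alternative things while the background — same agent, recipient, setting (Selin / Idris / at dawn) — is held fixed.
No listed fact shares that background with another thing. Nothing contradicts the reply.
(Fact (2) would refute a reading with focus on the recipient — but that is not what the question asks.)

0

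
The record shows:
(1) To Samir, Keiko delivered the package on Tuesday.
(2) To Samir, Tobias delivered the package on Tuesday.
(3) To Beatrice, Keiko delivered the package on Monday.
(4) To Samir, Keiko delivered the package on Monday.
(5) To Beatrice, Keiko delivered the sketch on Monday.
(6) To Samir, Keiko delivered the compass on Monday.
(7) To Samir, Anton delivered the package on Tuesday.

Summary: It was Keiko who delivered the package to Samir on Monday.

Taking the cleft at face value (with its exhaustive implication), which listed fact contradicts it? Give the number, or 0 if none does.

Focus of the cleft: "Keiko" (the agent). Presupposed background: the package as thing and Samir as recipient and on Monday as setting.
Exhaustivity: Keiko is the only agent satisfying that background.
Every other fact differs from the presupposition on some backgrounded slot, so none challenges the exhaustivity.

0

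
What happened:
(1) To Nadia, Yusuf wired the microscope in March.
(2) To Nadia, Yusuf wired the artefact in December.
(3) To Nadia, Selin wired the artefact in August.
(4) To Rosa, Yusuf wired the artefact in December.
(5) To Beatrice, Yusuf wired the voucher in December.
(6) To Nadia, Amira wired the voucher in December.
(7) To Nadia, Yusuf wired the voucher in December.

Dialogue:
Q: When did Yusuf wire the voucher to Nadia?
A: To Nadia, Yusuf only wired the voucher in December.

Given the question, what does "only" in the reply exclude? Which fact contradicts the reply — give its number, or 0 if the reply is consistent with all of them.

0

Answering "When did ...?" puts focus on the setting — here, "in December".
"Only" then excludes alternative settings while the background — agent = Yusuf, thing = the voucher, recipient = Nadia — is held fixed.
No fact keeps agent = Yusuf, thing = the voucher, recipient = Nadia while changing the setting; every other fact differs on something backgrounded. The reply stands.
(Fact (5) would refute a reading with focus on the recipient — but that is not what the question asks.)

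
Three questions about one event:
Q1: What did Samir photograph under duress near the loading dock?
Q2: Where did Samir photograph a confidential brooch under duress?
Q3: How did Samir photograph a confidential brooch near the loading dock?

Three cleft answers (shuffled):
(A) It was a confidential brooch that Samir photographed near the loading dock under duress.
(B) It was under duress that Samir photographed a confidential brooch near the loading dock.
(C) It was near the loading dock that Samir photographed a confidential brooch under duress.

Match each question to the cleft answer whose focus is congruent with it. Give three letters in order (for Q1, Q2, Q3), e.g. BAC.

ACB

Q1 asks about the direct object; cleft (A) focuses "a confidential brooch", which is the direct object — so Q1 → A.
Q2 asks about the location; cleft (C) focuses "near the loading dock", which is the location — so Q2 → C.
Q3 asks about the manner; cleft (B) focuses "under duress", which is the manner — so Q3 → B.
Mapping: Q1→A, Q2→C, Q3→B.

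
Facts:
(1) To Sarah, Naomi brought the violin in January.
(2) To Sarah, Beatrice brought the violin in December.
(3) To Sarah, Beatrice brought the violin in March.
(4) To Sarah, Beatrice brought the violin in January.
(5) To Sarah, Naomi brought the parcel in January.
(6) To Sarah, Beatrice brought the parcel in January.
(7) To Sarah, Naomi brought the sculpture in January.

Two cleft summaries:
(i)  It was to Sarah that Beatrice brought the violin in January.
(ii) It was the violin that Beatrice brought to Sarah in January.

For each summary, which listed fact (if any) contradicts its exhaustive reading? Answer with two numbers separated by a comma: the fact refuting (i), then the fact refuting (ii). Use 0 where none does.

0, 6

(i): focus "Sarah". No fact shares Beatrice as agent and the violin as thing and in January as setting with a different recipient. 0.
(ii): focus "the violin". Looking for Beatrice as agent and Sarah as recipient and in January as setting with some other thing — fact (6) has the parcel there. Refuted.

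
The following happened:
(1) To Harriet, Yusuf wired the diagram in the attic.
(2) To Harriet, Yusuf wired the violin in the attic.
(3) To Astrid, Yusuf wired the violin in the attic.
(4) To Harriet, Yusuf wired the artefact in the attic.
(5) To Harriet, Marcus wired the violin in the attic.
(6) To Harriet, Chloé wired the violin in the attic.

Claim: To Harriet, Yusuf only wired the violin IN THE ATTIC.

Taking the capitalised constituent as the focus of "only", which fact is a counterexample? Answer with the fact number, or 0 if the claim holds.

0

Focus (in capitals) is "in the attic" — the setting. "Only" excludes alternative settings while holding fixed agent = Yusuf, thing = the violin, recipient = Harriet.
No fact matches agent = Yusuf, thing = the violin, recipient = Harriet with a different setting — every other fact differs on at least one backgrounded slot. So no fact refutes it.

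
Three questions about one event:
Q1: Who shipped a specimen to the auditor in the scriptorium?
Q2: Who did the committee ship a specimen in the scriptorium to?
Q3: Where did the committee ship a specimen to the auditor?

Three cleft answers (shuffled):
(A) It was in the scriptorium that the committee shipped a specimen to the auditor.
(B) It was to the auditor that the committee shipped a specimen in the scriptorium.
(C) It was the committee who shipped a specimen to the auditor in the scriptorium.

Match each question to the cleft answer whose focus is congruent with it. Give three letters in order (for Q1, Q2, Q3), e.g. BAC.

CBA

Q1 asks about the subject (agent); cleft (C) focuses "the committee", which is the subject (agent) — so Q1 → C.
Q2 asks about the recipient; cleft (B) focuses "to the auditor", which is the recipient — so Q2 → B.
Q3 asks about the location; cleft (A) focuses "in the scriptorium", which is the location — so Q3 → A.
Mapping: Q1→C, Q2→B, Q3→A.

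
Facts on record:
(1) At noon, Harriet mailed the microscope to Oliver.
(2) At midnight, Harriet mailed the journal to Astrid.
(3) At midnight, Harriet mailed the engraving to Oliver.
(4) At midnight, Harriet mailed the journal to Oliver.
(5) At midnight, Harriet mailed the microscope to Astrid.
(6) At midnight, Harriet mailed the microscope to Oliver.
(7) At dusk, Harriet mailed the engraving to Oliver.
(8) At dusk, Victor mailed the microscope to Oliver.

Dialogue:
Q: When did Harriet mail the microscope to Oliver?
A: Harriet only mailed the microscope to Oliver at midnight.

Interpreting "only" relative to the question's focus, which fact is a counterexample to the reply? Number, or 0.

1

The question "When did ...?" targets the setting, so in the reply the focus falls on "at midnight".
"Only" then excludes alternative settings while the background — same agent, thing, recipient (Harriet / the microscope / Oliver) — is held fixed.
Fact (1) keeps same agent, thing, recipient (Harriet / the microscope / Oliver) but has setting = at noon; that refutes the reply.
(Fact (3) would refute a reading with focus on the thing — but that is not what the question asks.)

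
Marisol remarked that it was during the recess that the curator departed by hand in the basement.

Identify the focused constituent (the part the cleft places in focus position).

In an it-cleft "It was X that/who ...", the clefted constituent X is the focus; the that/who-clause expresses the presupposed open proposition.
Here the focus is "during the recess". The backgrounded (presupposed) material includes "the curator", "in the basement" and "by hand".

during the recess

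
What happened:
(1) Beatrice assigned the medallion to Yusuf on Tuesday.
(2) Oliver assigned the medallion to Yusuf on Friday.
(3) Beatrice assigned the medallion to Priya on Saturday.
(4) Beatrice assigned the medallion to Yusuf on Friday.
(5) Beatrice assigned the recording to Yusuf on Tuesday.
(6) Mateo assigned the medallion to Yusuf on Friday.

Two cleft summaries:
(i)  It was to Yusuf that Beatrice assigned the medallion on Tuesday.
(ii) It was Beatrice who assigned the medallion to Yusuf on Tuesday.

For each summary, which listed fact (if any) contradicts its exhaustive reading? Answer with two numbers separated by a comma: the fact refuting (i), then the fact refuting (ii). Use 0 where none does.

0, 0

(i): focus "Yusuf". No fact shares Beatrice as agent and the medallion as thing and on Tuesday as setting with a different recipient. 0.
(ii): focus "Beatrice". No fact shares the medallion as thing and Yusuf as recipient and on Tuesday as setting with a different agent. 0.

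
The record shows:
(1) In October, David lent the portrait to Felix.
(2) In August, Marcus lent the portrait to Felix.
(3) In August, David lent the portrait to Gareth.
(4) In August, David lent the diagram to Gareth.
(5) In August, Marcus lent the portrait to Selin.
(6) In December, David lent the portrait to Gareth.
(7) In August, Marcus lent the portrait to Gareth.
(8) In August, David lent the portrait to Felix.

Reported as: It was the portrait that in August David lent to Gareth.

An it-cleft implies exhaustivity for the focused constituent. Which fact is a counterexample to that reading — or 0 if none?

Focus of the cleft: "the portrait" (the thing). Presupposed background: agent = David, recipient = Gareth, setting = in August.
Exhaustivity: the portrait is the only thing satisfying that background.
Fact (4) shares the background but with thing = the diagram; exhaustivity is violated.

4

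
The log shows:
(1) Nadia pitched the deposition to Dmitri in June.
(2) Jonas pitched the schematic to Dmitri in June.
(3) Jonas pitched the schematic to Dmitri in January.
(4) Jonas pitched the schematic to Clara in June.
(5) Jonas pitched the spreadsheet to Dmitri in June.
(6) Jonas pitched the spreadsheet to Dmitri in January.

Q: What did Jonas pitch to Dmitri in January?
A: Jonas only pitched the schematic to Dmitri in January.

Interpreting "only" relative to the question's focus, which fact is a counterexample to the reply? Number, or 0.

Answering "What did ...?" puts focus on the thing — here, "the schematic".
"Only" then excludes alternative things while the background — same agent, recipient, setting (Jonas / Dmitri / in January) — is held fixed.
Fact (6) keeps same agent, recipient, setting (Jonas / Dmitri / in January) but has thing = the spreadsheet; that refutes the reply.
(Fact (2) would refute a reading with focus on the setting — but that is not what the question asks.)

6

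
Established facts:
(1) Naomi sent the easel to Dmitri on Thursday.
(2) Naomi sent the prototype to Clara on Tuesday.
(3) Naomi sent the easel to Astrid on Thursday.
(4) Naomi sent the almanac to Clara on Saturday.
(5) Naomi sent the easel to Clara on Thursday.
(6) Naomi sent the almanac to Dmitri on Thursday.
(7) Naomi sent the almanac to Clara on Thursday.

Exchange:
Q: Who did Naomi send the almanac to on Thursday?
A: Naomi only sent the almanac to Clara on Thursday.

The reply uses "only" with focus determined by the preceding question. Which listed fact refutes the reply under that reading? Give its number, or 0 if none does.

6

The question "Who did ... to ...?" targets the recipient, so in the reply the focus falls on "Clara".
"Only" then excludes alternative recipients while the background — Naomi as agent and the almanac as thing and on Thursday as setting — is held fixed.
Fact (6) keeps Naomi as agent and the almanac as thing and on Thursday as setting but has recipient = Dmitri; that refutes the reply.
(Fact (4) would refute a reading with focus on the setting — but that is not what the question asks.)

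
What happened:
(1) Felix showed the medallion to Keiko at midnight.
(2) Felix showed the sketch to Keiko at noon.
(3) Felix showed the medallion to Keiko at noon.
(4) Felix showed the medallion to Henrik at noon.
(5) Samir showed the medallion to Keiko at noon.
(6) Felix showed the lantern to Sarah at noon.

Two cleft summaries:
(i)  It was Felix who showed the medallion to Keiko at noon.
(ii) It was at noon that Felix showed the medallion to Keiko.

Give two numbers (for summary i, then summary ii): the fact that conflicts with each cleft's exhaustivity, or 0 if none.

(i): focus "Felix". Looking for same thing, recipient, setting (the medallion / Keiko / at noon) with some other agent — fact (5) has Samir there. Refuted.
(ii): focus "at noon". Looking for same agent, thing, recipient (Felix / the medallion / Keiko) with some other setting — fact (1) has at midnight there. Refuted.

5, 1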